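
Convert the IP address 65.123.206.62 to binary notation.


65 = 01000001
123 = 01111011
206 = 11001110
62 = 00111110
Binary: 01000001.01111011.11001110.00111110


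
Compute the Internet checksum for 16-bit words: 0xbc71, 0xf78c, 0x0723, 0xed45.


Sum all words (with carry folding):
+ 0xbc71 = 0xbc71
+ 0xf78c = 0xb3fe
+ 0x0723 = 0xbb21
+ 0xed45 = 0xa867
One's complement: ~0xa867
Checksum = 0x5798


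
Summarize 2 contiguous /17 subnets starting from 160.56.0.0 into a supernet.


Original prefix: /17
Number of subnets: 2 = 2^1
New prefix = 17 - 1 = 16
Supernet: 160.56.0.0/16


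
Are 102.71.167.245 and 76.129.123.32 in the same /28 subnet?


Mask: 255.255.255.240
102.71.167.245 AND mask = 102.71.167.240
76.129.123.32 AND mask = 76.129.123.32
No, different subnets (102.71.167.240 vs 76.129.123.32)


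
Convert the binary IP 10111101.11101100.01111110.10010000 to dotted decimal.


10111101 = 189
11101100 = 236
01111110 = 126
10010000 = 144
IP: 189.236.126.144


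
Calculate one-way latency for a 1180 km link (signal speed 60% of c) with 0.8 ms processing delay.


Speed = 0.6 * 3e5 km/s = 180000 km/s
Propagation delay = 1180 / 180000 = 0.0066 s = 6.5556 ms
Processing delay = 0.8 ms
Total one-way latency = 7.3556 ms


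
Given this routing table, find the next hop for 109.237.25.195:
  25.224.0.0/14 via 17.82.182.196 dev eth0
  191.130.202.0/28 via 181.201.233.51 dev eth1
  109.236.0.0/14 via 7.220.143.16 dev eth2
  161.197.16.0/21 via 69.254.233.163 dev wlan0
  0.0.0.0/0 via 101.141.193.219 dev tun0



Longest prefix match for 109.237.25.195:
  /14 25.224.0.0: no
  /28 191.130.202.0: no
  /14 109.236.0.0: MATCH
  /21 161.197.16.0: no
  /0 0.0.0.0: MATCH
Selected: next-hop 7.220.143.16 via eth2 (matched /14)


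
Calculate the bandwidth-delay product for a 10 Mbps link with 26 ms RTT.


BDP = bandwidth * RTT
= 10 Mbps * 26 ms
= 10 * 1e6 * 26 / 1000 bits
= 260000 bits
= 32500 bytes
= 31.7383 KB
BDP = 260000 bits (32500 bytes)


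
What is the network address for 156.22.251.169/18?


IP:   10011100.00010110.11111011.10101001
Mask: 11111111.11111111.11000000.00000000
AND operation:
Net:  10011100.00010110.11000000.00000000
Network: 156.22.192.0/18


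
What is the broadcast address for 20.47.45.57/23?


Network: 20.47.44.0/23
Host bits = 9
Set all host bits to 1:
Broadcast: 20.47.45.255


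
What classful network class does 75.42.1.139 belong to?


First octet: 75
Binary: 01001011
0xxxxxxx -> Class A (1-126)
Class A, default mask 255.0.0.0 (/8)


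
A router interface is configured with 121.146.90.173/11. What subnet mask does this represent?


/11 means 11 network bits, 21 host bits
Binary: 11111111111000000000000000000000
Mask: 255.224.0.0


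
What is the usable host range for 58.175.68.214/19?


Network: 58.175.64.0
Broadcast: 58.175.95.255
First usable = network + 1
Last usable = broadcast - 1
Range: 58.175.64.1 to 58.175.95.254


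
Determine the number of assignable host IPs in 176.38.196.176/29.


Host bits = 32 - 29 = 3
Total addresses = 2^3 = 8
Usable = total - 2 (network and broadcast)
Usable hosts: 6


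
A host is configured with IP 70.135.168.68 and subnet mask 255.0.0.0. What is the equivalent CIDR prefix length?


Binary: 11111111.00000000.00000000.00000000
Count leading 1s
Prefix: /8


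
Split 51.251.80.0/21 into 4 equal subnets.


New prefix = 21 + 2 = 23
Each subnet has 512 addresses
  51.251.80.0/23
  51.251.82.0/23
  51.251.84.0/23
  51.251.86.0/23
Subnets: 51.251.80.0/23, 51.251.82.0/23, 51.251.84.0/23, 51.251.86.0/23


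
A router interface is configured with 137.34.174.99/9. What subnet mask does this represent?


/9 means 9 network bits, 23 host bits
Binary: 11111111100000000000000000000000
Mask: 255.128.0.0


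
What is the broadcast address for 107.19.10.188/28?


Network: 107.19.10.176/28
Host bits = 4
Set all host bits to 1:
Broadcast: 107.19.10.191


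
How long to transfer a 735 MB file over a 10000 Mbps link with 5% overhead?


Effective throughput = 10000 * (1 - 5/100) = 9500 Mbps
File size in Mb = 735 * 8 = 5880 Mb
Time = 5880 / 9500
Time = 0.6189 seconds


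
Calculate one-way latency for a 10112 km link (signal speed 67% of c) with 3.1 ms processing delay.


Speed = 0.67 * 3e5 km/s = 201000 km/s
Propagation delay = 10112 / 201000 = 0.0503 s = 50.3085 ms
Processing delay = 3.1 ms
Total one-way latency = 53.4085 ms


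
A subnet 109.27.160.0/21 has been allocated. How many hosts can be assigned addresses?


Host bits = 32 - 21 = 11
Total addresses = 2^11 = 2048
Usable = total - 2 (network and broadcast)
Usable hosts: 2046


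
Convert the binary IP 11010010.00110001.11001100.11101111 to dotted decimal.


11010010 = 210
00110001 = 49
11001100 = 204
11101111 = 239
IP: 210.49.204.239


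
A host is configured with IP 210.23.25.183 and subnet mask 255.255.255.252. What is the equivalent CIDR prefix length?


Binary: 11111111.11111111.11111111.11111100
Count leading 1s
Prefix: /30


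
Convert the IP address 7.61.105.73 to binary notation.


7 = 00000111
61 = 00111101
105 = 01101001
73 = 01001001
Binary: 00000111.00111101.01101001.01001001


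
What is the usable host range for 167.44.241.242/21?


Network: 167.44.240.0
Broadcast: 167.44.247.255
First usable = network + 1
Last usable = broadcast - 1
Range: 167.44.240.1 to 167.44.247.254


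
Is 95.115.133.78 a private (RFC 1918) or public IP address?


RFC 1918 private ranges:
  10.0.0.0/8 (10.0.0.0 - 10.255.255.255)
  172.16.0.0/12 (172.16.0.0 - 172.31.255.255)
  192.168.0.0/16 (192.168.0.0 - 192.168.255.255)
Public (not in any RFC 1918 range)


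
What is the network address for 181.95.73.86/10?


IP:   10110101.01011111.01001001.01010110
Mask: 11111111.11000000.00000000.00000000
AND operation:
Net:  10110101.01000000.00000000.00000000
Network: 181.64.0.0/10


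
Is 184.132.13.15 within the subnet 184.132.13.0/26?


Subnet network: 184.132.13.0
Test IP AND mask: 184.132.13.0
Yes, 184.132.13.15 is in 184.132.13.0/26


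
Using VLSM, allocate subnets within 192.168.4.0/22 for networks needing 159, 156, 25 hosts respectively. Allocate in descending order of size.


159 hosts -> /24 (254 usable): 192.168.4.0/24
156 hosts -> /24 (254 usable): 192.168.5.0/24
25 hosts -> /27 (30 usable): 192.168.6.0/27
Allocation: 192.168.4.0/24 (159 hosts, 254 usable); 192.168.5.0/24 (156 hosts, 254 usable); 192.168.6.0/27 (25 hosts, 30 usable)


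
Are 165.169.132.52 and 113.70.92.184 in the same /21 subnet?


Mask: 255.255.248.0
165.169.132.52 AND mask = 165.169.128.0
113.70.92.184 AND mask = 113.70.88.0
No, different subnets (165.169.128.0 vs 113.70.88.0)


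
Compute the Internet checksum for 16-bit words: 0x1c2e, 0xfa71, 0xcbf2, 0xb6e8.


Sum all words (with carry folding):
+ 0x1c2e = 0x1c2e
+ 0xfa71 = 0x16a0
+ 0xcbf2 = 0xe292
+ 0xb6e8 = 0x997b
One's complement: ~0x997b
Checksum = 0x6684


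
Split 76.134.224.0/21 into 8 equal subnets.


New prefix = 21 + 3 = 24
Each subnet has 256 addresses
  76.134.224.0/24
  76.134.225.0/24
  76.134.226.0/24
  76.134.227.0/24
  76.134.228.0/24
  76.134.229.0/24
  76.134.230.0/24
  76.134.231.0/24
Subnets: 76.134.224.0/24, 76.134.225.0/24, 76.134.226.0/24, 76.134.227.0/24, 76.134.228.0/24, 76.134.229.0/24, 76.134.230.0/24, 76.134.231.0/24


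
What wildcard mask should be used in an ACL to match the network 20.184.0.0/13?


Subnet mask: 255.248.0.0
Wildcard = 255.255.255.255 - subnet mask
255 - 255 = 0
255 - 248 = 7
255 - 0 = 255
255 - 0 = 255
Wildcard: 0.7.255.255


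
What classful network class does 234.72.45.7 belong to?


First octet: 234
Binary: 11101010
1110xxxx -> Class D (224-239)
Class D (multicast), default mask N/A


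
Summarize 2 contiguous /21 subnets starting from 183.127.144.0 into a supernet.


Original prefix: /21
Number of subnets: 2 = 2^1
New prefix = 21 - 1 = 20
Supernet: 183.127.144.0/20


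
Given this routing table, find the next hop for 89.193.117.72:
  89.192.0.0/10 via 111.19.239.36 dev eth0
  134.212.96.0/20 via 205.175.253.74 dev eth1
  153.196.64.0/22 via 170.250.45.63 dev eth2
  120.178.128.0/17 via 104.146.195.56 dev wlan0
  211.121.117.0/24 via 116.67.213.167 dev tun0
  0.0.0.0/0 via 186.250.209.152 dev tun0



Longest prefix match for 89.193.117.72:
  /10 89.192.0.0: MATCH
  /20 134.212.96.0: no
  /22 153.196.64.0: no
  /17 120.178.128.0: no
  /24 211.121.117.0: no
  /0 0.0.0.0: MATCH
Selected: next-hop 111.19.239.36 via eth0 (matched /10)


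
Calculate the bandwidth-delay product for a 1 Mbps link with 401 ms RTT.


BDP = bandwidth * RTT
= 1 Mbps * 401 ms
= 1 * 1e6 * 401 / 1000 bits
= 401000 bits
= 50125 bytes
= 48.9502 KB
BDP = 401000 bits (50125 bytes)


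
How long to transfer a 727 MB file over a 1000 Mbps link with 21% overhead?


Effective throughput = 1000 * (1 - 21/100) = 790 Mbps
File size in Mb = 727 * 8 = 5816 Mb
Time = 5816 / 790
Time = 7.362 seconds


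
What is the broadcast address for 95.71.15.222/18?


Network: 95.71.0.0/18
Host bits = 14
Set all host bits to 1:
Broadcast: 95.71.63.255


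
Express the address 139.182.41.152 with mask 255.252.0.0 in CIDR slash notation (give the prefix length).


Binary: 11111111.11111100.00000000.00000000
Count leading 1s
Prefix: /14


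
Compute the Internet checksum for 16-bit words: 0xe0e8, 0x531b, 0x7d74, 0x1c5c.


Sum all words (with carry folding):
+ 0xe0e8 = 0xe0e8
+ 0x531b = 0x3404
+ 0x7d74 = 0xb178
+ 0x1c5c = 0xcdd4
One's complement: ~0xcdd4
Checksum = 0x322b


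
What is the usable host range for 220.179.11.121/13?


Network: 220.176.0.0
Broadcast: 220.183.255.255
First usable = network + 1
Last usable = broadcast - 1
Range: 220.176.0.1 to 220.183.255.254


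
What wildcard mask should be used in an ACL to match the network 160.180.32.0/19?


Subnet mask: 255.255.224.0
Wildcard = 255.255.255.255 - subnet mask
255 - 255 = 0
255 - 255 = 0
255 - 224 = 31
255 - 0 = 255
Wildcard: 0.0.31.255


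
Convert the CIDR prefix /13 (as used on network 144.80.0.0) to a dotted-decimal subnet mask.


/13 means 13 network bits, 19 host bits
Binary: 11111111111110000000000000000000
Mask: 255.248.0.0


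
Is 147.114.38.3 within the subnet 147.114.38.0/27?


Subnet network: 147.114.38.0
Test IP AND mask: 147.114.38.0
Yes, 147.114.38.3 is in 147.114.38.0/27


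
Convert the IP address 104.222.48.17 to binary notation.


104 = 01101000
222 = 11011110
48 = 00110000
17 = 00010001
Binary: 01101000.11011110.00110000.00010001


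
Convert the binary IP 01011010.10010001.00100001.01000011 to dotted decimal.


01011010 = 90
10010001 = 145
00100001 = 33
01000011 = 67
IP: 90.145.33.67


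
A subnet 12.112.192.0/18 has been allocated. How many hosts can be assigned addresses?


Host bits = 32 - 18 = 14
Total addresses = 2^14 = 16384
Usable = total - 2 (network and broadcast)
Usable hosts: 16382


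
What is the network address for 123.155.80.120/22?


IP:   01111011.10011011.01010000.01111000
Mask: 11111111.11111111.11111100.00000000
AND operation:
Net:  01111011.10011011.01010000.00000000
Network: 123.155.80.0/22


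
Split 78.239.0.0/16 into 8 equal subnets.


New prefix = 16 + 3 = 19
Each subnet has 8192 addresses
  78.239.0.0/19
  78.239.32.0/19
  78.239.64.0/19
  78.239.96.0/19
  78.239.128.0/19
  78.239.160.0/19
  78.239.192.0/19
  78.239.224.0/19
Subnets: 78.239.0.0/19, 78.239.32.0/19, 78.239.64.0/19, 78.239.96.0/19, 78.239.128.0/19, 78.239.160.0/19, 78.239.192.0/19, 78.239.224.0/19


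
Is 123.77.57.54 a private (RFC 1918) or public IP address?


RFC 1918 private ranges:
  10.0.0.0/8 (10.0.0.0 - 10.255.255.255)
  172.16.0.0/12 (172.16.0.0 - 172.31.255.255)
  192.168.0.0/16 (192.168.0.0 - 192.168.255.255)
Public (not in any RFC 1918 range)


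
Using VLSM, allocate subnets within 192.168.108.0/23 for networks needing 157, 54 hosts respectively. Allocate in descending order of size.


157 hosts -> /24 (254 usable): 192.168.108.0/24
54 hosts -> /26 (62 usable): 192.168.109.0/26
Allocation: 192.168.108.0/24 (157 hosts, 254 usable); 192.168.109.0/26 (54 hosts, 62 usable)


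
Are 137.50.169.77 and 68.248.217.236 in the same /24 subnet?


Mask: 255.255.255.0
137.50.169.77 AND mask = 137.50.169.0
68.248.217.236 AND mask = 68.248.217.0
No, different subnets (137.50.169.0 vs 68.248.217.0)


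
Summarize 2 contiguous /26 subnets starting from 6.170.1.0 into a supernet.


Original prefix: /26
Number of subnets: 2 = 2^1
New prefix = 26 - 1 = 25
Supernet: 6.170.1.0/25


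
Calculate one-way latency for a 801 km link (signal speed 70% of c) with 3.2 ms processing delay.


Speed = 0.7 * 3e5 km/s = 210000 km/s
Propagation delay = 801 / 210000 = 0.0038 s = 3.8143 ms
Processing delay = 3.2 ms
Total one-way latency = 7.0143 ms


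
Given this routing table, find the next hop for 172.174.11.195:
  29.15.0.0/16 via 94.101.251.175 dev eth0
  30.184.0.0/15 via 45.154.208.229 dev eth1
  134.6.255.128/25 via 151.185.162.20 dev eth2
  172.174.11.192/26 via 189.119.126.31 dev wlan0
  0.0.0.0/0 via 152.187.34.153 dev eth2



Longest prefix match for 172.174.11.195:
  /16 29.15.0.0: no
  /15 30.184.0.0: no
  /25 134.6.255.128: no
  /26 172.174.11.192: MATCH
  /0 0.0.0.0: MATCH
Selected: next-hop 189.119.126.31 via wlan0 (matched /26)


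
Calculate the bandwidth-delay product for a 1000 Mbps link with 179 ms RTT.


BDP = bandwidth * RTT
= 1000 Mbps * 179 ms
= 1000 * 1e6 * 179 / 1000 bits
= 179000000 bits
= 22375000 bytes
= 21850.5859 KB
BDP = 179000000 bits (22375000 bytes)


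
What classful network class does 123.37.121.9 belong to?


First octet: 123
Binary: 01111011
0xxxxxxx -> Class A (1-126)
Class A, default mask 255.0.0.0 (/8)


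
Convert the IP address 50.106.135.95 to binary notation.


50 = 00110010
106 = 01101010
135 = 10000111
95 = 01011111
Binary: 00110010.01101010.10000111.01011111


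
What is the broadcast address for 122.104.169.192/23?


Network: 122.104.168.0/23
Host bits = 9
Set all host bits to 1:
Broadcast: 122.104.169.255


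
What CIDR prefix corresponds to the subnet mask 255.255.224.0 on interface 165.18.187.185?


Binary: 11111111.11111111.11100000.00000000
Count leading 1s
Prefix: /19


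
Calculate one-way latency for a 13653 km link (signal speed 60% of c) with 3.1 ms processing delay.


Speed = 0.6 * 3e5 km/s = 180000 km/s
Propagation delay = 13653 / 180000 = 0.0759 s = 75.85 ms
Processing delay = 3.1 ms
Total one-way latency = 78.95 ms


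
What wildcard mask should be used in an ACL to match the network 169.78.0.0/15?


Subnet mask: 255.254.0.0
Wildcard = 255.255.255.255 - subnet mask
255 - 255 = 0
255 - 254 = 1
255 - 0 = 255
255 - 0 = 255
Wildcard: 0.1.255.255


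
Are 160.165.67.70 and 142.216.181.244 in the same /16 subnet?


Mask: 255.255.0.0
160.165.67.70 AND mask = 160.165.0.0
142.216.181.244 AND mask = 142.216.0.0
No, different subnets (160.165.0.0 vs 142.216.0.0)


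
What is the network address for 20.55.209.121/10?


IP:   00010100.00110111.11010001.01111001
Mask: 11111111.11000000.00000000.00000000
AND operation:
Net:  00010100.00000000.00000000.00000000
Network: 20.0.0.0/10


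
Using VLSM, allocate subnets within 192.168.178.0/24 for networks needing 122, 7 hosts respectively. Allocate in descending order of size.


122 hosts -> /25 (126 usable): 192.168.178.0/25
7 hosts -> /28 (14 usable): 192.168.178.128/28
Allocation: 192.168.178.0/25 (122 hosts, 126 usable); 192.168.178.128/28 (7 hosts, 14 usable)


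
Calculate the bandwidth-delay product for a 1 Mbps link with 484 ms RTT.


BDP = bandwidth * RTT
= 1 Mbps * 484 ms
= 1 * 1e6 * 484 / 1000 bits
= 484000 bits
= 60500 bytes
= 59.082 KB
BDP = 484000 bits (60500 bytes)


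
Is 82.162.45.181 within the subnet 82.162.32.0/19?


Subnet network: 82.162.32.0
Test IP AND mask: 82.162.32.0
Yes, 82.162.45.181 is in 82.162.32.0/19


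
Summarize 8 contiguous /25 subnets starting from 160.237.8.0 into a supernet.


Original prefix: /25
Number of subnets: 8 = 2^3
New prefix = 25 - 3 = 22
Supernet: 160.237.8.0/22


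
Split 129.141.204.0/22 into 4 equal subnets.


New prefix = 22 + 2 = 24
Each subnet has 256 addresses
  129.141.204.0/24
  129.141.205.0/24
  129.141.206.0/24
  129.141.207.0/24
Subnets: 129.141.204.0/24, 129.141.205.0/24, 129.141.206.0/24, 129.141.207.0/24


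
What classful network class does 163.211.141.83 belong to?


First octet: 163
Binary: 10100011
10xxxxxx -> Class B (128-191)
Class B, default mask 255.255.0.0 (/16)


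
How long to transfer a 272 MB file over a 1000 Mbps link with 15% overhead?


Effective throughput = 1000 * (1 - 15/100) = 850 Mbps
File size in Mb = 272 * 8 = 2176 Mb
Time = 2176 / 850
Time = 2.56 seconds


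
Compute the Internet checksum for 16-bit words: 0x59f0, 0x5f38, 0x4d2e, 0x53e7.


Sum all words (with carry folding):
+ 0x59f0 = 0x59f0
+ 0x5f38 = 0xb928
+ 0x4d2e = 0x0657
+ 0x53e7 = 0x5a3e
One's complement: ~0x5a3e
Checksum = 0xa5c1


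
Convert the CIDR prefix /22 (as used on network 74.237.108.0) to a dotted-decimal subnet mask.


/22 means 22 network bits, 10 host bits
Binary: 11111111111111111111110000000000
Mask: 255.255.252.0


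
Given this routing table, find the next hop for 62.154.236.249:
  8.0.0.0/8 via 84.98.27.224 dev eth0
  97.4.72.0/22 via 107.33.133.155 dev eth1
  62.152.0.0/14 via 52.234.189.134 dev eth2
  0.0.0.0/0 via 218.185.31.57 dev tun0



Longest prefix match for 62.154.236.249:
  /8 8.0.0.0: no
  /22 97.4.72.0: no
  /14 62.152.0.0: MATCH
  /0 0.0.0.0: MATCH
Selected: next-hop 52.234.189.134 via eth2 (matched /14)


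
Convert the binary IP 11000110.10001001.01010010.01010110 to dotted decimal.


11000110 = 198
10001001 = 137
01010010 = 82
01010110 = 86
IP: 198.137.82.86


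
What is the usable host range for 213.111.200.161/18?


Network: 213.111.192.0
Broadcast: 213.111.255.255
First usable = network + 1
Last usable = broadcast - 1
Range: 213.111.192.1 to 213.111.255.254


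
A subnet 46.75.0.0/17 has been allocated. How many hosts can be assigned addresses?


Host bits = 32 - 17 = 15
Total addresses = 2^15 = 32768
Usable = total - 2 (network and broadcast)
Usable hosts: 32766


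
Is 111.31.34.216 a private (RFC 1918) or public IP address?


RFC 1918 private ranges:
  10.0.0.0/8 (10.0.0.0 - 10.255.255.255)
  172.16.0.0/12 (172.16.0.0 - 172.31.255.255)
  192.168.0.0/16 (192.168.0.0 - 192.168.255.255)
Public (not in any RFC 1918 range)


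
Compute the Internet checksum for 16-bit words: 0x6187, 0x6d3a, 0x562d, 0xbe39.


Sum all words (with carry folding):
+ 0x6187 = 0x6187
+ 0x6d3a = 0xcec1
+ 0x562d = 0x24ef
+ 0xbe39 = 0xe328
One's complement: ~0xe328
Checksum = 0x1cd7


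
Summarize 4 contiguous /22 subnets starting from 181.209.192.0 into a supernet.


Original prefix: /22
Number of subnets: 4 = 2^2
New prefix = 22 - 2 = 20
Supernet: 181.209.192.0/20


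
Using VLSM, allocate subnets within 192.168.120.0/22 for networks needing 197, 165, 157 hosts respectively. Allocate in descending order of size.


197 hosts -> /24 (254 usable): 192.168.120.0/24
165 hosts -> /24 (254 usable): 192.168.121.0/24
157 hosts -> /24 (254 usable): 192.168.122.0/24
Allocation: 192.168.120.0/24 (197 hosts, 254 usable); 192.168.121.0/24 (165 hosts, 254 usable); 192.168.122.0/24 (157 hosts, 254 usable)


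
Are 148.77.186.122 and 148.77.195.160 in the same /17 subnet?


Mask: 255.255.128.0
148.77.186.122 AND mask = 148.77.128.0
148.77.195.160 AND mask = 148.77.128.0
Yes, same subnet (148.77.128.0)


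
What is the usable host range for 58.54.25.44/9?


Network: 58.0.0.0
Broadcast: 58.127.255.255
First usable = network + 1
Last usable = broadcast - 1
Range: 58.0.0.1 to 58.127.255.254


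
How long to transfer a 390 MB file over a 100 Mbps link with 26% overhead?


Effective throughput = 100 * (1 - 26/100) = 74 Mbps
File size in Mb = 390 * 8 = 3120 Mb
Time = 3120 / 74
Time = 42.1622 seconds


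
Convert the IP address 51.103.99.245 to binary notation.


51 = 00110011
103 = 01100111
99 = 01100011
245 = 11110101
Binary: 00110011.01100111.01100011.11110101


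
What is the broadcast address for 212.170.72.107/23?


Network: 212.170.72.0/23
Host bits = 9
Set all host bits to 1:
Broadcast: 212.170.73.255


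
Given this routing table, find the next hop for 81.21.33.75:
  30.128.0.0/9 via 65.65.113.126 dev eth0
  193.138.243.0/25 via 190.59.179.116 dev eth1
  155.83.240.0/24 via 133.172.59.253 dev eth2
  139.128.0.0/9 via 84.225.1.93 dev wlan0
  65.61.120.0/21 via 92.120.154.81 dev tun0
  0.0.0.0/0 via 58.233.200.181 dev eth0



Longest prefix match for 81.21.33.75:
  /9 30.128.0.0: no
  /25 193.138.243.0: no
  /24 155.83.240.0: no
  /9 139.128.0.0: no
  /21 65.61.120.0: no
  /0 0.0.0.0: MATCH
Selected: next-hop 58.233.200.181 via eth0 (matched /0)


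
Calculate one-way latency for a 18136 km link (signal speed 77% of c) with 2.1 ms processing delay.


Speed = 0.77 * 3e5 km/s = 231000 km/s
Propagation delay = 18136 / 231000 = 0.0785 s = 78.5108 ms
Processing delay = 2.1 ms
Total one-way latency = 80.6108 ms


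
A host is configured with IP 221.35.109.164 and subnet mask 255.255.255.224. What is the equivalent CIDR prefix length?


Binary: 11111111.11111111.11111111.11100000
Count leading 1s
Prefix: /27


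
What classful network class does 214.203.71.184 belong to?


First octet: 214
Binary: 11010110
110xxxxx -> Class C (192-223)
Class C, default mask 255.255.255.0 (/24)


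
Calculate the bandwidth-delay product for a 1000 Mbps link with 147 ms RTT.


BDP = bandwidth * RTT
= 1000 Mbps * 147 ms
= 1000 * 1e6 * 147 / 1000 bits
= 147000000 bits
= 18375000 bytes
= 17944.3359 KB
BDP = 147000000 bits (18375000 bytes)


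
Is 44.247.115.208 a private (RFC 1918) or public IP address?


RFC 1918 private ranges:
  10.0.0.0/8 (10.0.0.0 - 10.255.255.255)
  172.16.0.0/12 (172.16.0.0 - 172.31.255.255)
  192.168.0.0/16 (192.168.0.0 - 192.168.255.255)
Public (not in any RFC 1918 range)


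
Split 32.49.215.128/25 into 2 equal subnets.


New prefix = 25 + 1 = 26
Each subnet has 64 addresses
  32.49.215.128/26
  32.49.215.192/26
Subnets: 32.49.215.128/26, 32.49.215.192/26


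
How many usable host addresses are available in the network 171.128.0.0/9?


Host bits = 32 - 9 = 23
Total addresses = 2^23 = 8388608
Usable = total - 2 (network and broadcast)
Usable hosts: 8388606


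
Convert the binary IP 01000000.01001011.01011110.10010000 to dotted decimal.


01000000 = 64
01001011 = 75
01011110 = 94
10010000 = 144
IP: 64.75.94.144


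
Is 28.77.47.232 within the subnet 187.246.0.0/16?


Subnet network: 187.246.0.0
Test IP AND mask: 28.77.0.0
No, 28.77.47.232 is not in 187.246.0.0/16


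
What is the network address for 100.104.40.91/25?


IP:   01100100.01101000.00101000.01011011
Mask: 11111111.11111111.11111111.10000000
AND operation:
Net:  01100100.01101000.00101000.00000000
Network: 100.104.40.0/25


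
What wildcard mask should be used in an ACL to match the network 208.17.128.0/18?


Subnet mask: 255.255.192.0
Wildcard = 255.255.255.255 - subnet mask
255 - 255 = 0
255 - 255 = 0
255 - 192 = 63
255 - 0 = 255
Wildcard: 0.0.63.255


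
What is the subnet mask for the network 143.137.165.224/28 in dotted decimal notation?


/28 means 28 network bits, 4 host bits
Binary: 11111111111111111111111111110000
Mask: 255.255.255.240


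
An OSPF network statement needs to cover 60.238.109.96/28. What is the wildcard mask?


Subnet mask: 255.255.255.240
Wildcard = 255.255.255.255 - subnet mask
255 - 255 = 0
255 - 255 = 0
255 - 255 = 0
255 - 240 = 15
Wildcard: 0.0.0.15


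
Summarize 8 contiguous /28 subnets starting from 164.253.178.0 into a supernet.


Original prefix: /28
Number of subnets: 8 = 2^3
New prefix = 28 - 3 = 25
Supernet: 164.253.178.0/25


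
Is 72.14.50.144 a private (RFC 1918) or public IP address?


RFC 1918 private ranges:
  10.0.0.0/8 (10.0.0.0 - 10.255.255.255)
  172.16.0.0/12 (172.16.0.0 - 172.31.255.255)
  192.168.0.0/16 (192.168.0.0 - 192.168.255.255)
Public (not in any RFC 1918 range)


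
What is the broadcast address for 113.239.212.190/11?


Network: 113.224.0.0/11
Host bits = 21
Set all host bits to 1:
Broadcast: 113.255.255.255


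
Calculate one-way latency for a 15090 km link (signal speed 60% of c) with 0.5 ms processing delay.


Speed = 0.6 * 3e5 km/s = 180000 km/s
Propagation delay = 15090 / 180000 = 0.0838 s = 83.8333 ms
Processing delay = 0.5 ms
Total one-way latency = 84.3333 ms


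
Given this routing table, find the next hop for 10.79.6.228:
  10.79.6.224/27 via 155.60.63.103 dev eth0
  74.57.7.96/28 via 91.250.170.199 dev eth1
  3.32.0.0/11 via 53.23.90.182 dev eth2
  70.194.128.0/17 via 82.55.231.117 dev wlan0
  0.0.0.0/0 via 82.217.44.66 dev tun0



Longest prefix match for 10.79.6.228:
  /27 10.79.6.224: MATCH
  /28 74.57.7.96: no
  /11 3.32.0.0: no
  /17 70.194.128.0: no
  /0 0.0.0.0: MATCH
Selected: next-hop 155.60.63.103 via eth0 (matched /27)


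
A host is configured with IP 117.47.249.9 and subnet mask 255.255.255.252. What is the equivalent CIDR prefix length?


Binary: 11111111.11111111.11111111.11111100
Count leading 1s
Prefix: /30


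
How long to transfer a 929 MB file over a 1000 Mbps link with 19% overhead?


Effective throughput = 1000 * (1 - 19/100) = 810 Mbps
File size in Mb = 929 * 8 = 7432 Mb
Time = 7432 / 810
Time = 9.1753 seconds


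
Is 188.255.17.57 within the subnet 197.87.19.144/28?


Subnet network: 197.87.19.144
Test IP AND mask: 188.255.17.48
No, 188.255.17.57 is not in 197.87.19.144/28


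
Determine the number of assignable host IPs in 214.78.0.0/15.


Host bits = 32 - 15 = 17
Total addresses = 2^17 = 131072
Usable = total - 2 (network and broadcast)
Usable hosts: 131070


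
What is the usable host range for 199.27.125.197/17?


Network: 199.27.0.0
Broadcast: 199.27.127.255
First usable = network + 1
Last usable = broadcast - 1
Range: 199.27.0.1 to 199.27.127.254


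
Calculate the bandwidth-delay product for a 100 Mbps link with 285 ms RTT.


BDP = bandwidth * RTT
= 100 Mbps * 285 ms
= 100 * 1e6 * 285 / 1000 bits
= 28500000 bits
= 3562500 bytes
= 3479.0039 KB
BDP = 28500000 bits (3562500 bytes)


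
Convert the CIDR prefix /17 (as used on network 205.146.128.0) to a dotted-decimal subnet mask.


/17 means 17 network bits, 15 host bits
Binary: 11111111111111111000000000000000
Mask: 255.255.128.0


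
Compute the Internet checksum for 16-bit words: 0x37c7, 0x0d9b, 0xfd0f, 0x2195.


Sum all words (with carry folding):
+ 0x37c7 = 0x37c7
+ 0x0d9b = 0x4562
+ 0xfd0f = 0x4272
+ 0x2195 = 0x6407
One's complement: ~0x6407
Checksum = 0x9bf8


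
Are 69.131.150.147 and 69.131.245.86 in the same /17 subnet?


Mask: 255.255.128.0
69.131.150.147 AND mask = 69.131.128.0
69.131.245.86 AND mask = 69.131.128.0
Yes, same subnet (69.131.128.0)


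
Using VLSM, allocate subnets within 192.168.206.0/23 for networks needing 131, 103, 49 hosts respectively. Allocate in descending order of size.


131 hosts -> /24 (254 usable): 192.168.206.0/24
103 hosts -> /25 (126 usable): 192.168.207.0/25
49 hosts -> /26 (62 usable): 192.168.207.128/26
Allocation: 192.168.206.0/24 (131 hosts, 254 usable); 192.168.207.0/25 (103 hosts, 126 usable); 192.168.207.128/26 (49 hosts, 62 usable)


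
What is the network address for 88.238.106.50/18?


IP:   01011000.11101110.01101010.00110010
Mask: 11111111.11111111.11000000.00000000
AND operation:
Net:  01011000.11101110.01000000.00000000
Network: 88.238.64.0/18


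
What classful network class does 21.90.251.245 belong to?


First octet: 21
Binary: 00010101
0xxxxxxx -> Class A (1-126)
Class A, default mask 255.0.0.0 (/8)


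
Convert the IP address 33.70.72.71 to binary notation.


33 = 00100001
70 = 01000110
72 = 01001000
71 = 01000111
Binary: 00100001.01000110.01001000.01000111


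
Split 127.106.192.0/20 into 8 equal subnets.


New prefix = 20 + 3 = 23
Each subnet has 512 addresses
  127.106.192.0/23
  127.106.194.0/23
  127.106.196.0/23
  127.106.198.0/23
  127.106.200.0/23
  127.106.202.0/23
  127.106.204.0/23
  127.106.206.0/23
Subnets: 127.106.192.0/23, 127.106.194.0/23, 127.106.196.0/23, 127.106.198.0/23, 127.106.200.0/23, 127.106.202.0/23, 127.106.204.0/23, 127.106.206.0/23


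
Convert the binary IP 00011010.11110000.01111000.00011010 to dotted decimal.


00011010 = 26
11110000 = 240
01111000 = 120
00011010 = 26
IP: 26.240.120.26


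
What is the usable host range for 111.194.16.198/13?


Network: 111.192.0.0
Broadcast: 111.199.255.255
First usable = network + 1
Last usable = broadcast - 1
Range: 111.192.0.1 to 111.199.255.254


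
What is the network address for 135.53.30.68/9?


IP:   10000111.00110101.00011110.01000100
Mask: 11111111.10000000.00000000.00000000
AND operation:
Net:  10000111.00000000.00000000.00000000
Network: 135.0.0.0/9


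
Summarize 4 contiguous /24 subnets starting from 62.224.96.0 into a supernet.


Original prefix: /24
Number of subnets: 4 = 2^2
New prefix = 24 - 2 = 22
Supernet: 62.224.96.0/22


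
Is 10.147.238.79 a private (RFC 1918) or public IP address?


RFC 1918 private ranges:
  10.0.0.0/8 (10.0.0.0 - 10.255.255.255)
  172.16.0.0/12 (172.16.0.0 - 172.31.255.255)
  192.168.0.0/16 (192.168.0.0 - 192.168.255.255)
Private (in 10.0.0.0/8)


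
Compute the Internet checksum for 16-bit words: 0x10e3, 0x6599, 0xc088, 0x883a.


Sum all words (with carry folding):
+ 0x10e3 = 0x10e3
+ 0x6599 = 0x767c
+ 0xc088 = 0x3705
+ 0x883a = 0xbf3f
One's complement: ~0xbf3f
Checksum = 0x40c0


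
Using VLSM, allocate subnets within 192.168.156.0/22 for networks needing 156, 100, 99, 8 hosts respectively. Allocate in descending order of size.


156 hosts -> /24 (254 usable): 192.168.156.0/24
100 hosts -> /25 (126 usable): 192.168.157.0/25
99 hosts -> /25 (126 usable): 192.168.157.128/25
8 hosts -> /28 (14 usable): 192.168.158.0/28
Allocation: 192.168.156.0/24 (156 hosts, 254 usable); 192.168.157.0/25 (100 hosts, 126 usable); 192.168.157.128/25 (99 hosts, 126 usable); 192.168.158.0/28 (8 hosts, 14 usable)


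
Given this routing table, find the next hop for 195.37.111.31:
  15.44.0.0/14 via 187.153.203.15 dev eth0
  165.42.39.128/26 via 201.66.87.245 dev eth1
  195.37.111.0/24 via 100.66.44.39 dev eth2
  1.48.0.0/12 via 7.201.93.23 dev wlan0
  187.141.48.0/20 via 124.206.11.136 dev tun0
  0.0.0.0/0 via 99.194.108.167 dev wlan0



Longest prefix match for 195.37.111.31:
  /14 15.44.0.0: no
  /26 165.42.39.128: no
  /24 195.37.111.0: MATCH
  /12 1.48.0.0: no
  /20 187.141.48.0: no
  /0 0.0.0.0: MATCH
Selected: next-hop 100.66.44.39 via eth2 (matched /24)


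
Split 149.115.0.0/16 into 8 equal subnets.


New prefix = 16 + 3 = 19
Each subnet has 8192 addresses
  149.115.0.0/19
  149.115.32.0/19
  149.115.64.0/19
  149.115.96.0/19
  149.115.128.0/19
  149.115.160.0/19
  149.115.192.0/19
  149.115.224.0/19
Subnets: 149.115.0.0/19, 149.115.32.0/19, 149.115.64.0/19, 149.115.96.0/19, 149.115.128.0/19, 149.115.160.0/19, 149.115.192.0/19, 149.115.224.0/19


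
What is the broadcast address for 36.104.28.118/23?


Network: 36.104.28.0/23
Host bits = 9
Set all host bits to 1:
Broadcast: 36.104.29.255


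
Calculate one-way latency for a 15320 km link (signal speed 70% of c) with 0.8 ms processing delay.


Speed = 0.7 * 3e5 km/s = 210000 km/s
Propagation delay = 15320 / 210000 = 0.073 s = 72.9524 ms
Processing delay = 0.8 ms
Total one-way latency = 73.7524 ms


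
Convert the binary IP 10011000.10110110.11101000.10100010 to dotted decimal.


10011000 = 152
10110110 = 182
11101000 = 232
10100010 = 162
IP: 152.182.232.162


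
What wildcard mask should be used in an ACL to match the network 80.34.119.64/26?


Subnet mask: 255.255.255.192
Wildcard = 255.255.255.255 - subnet mask
255 - 255 = 0
255 - 255 = 0
255 - 255 = 0
255 - 192 = 63
Wildcard: 0.0.0.63


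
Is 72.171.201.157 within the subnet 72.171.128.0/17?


Subnet network: 72.171.128.0
Test IP AND mask: 72.171.128.0
Yes, 72.171.201.157 is in 72.171.128.0/17


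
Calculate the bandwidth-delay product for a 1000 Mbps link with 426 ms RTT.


BDP = bandwidth * RTT
= 1000 Mbps * 426 ms
= 1000 * 1e6 * 426 / 1000 bits
= 426000000 bits
= 53250000 bytes
= 52001.9531 KB
BDP = 426000000 bits (53250000 bytes)


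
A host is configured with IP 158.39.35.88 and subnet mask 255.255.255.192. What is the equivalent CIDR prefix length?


Binary: 11111111.11111111.11111111.11000000
Count leading 1s
Prefix: /26


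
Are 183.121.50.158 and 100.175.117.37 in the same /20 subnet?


Mask: 255.255.240.0
183.121.50.158 AND mask = 183.121.48.0
100.175.117.37 AND mask = 100.175.112.0
No, different subnets (183.121.48.0 vs 100.175.112.0)


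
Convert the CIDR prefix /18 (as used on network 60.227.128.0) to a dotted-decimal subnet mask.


/18 means 18 network bits, 14 host bits
Binary: 11111111111111111100000000000000
Mask: 255.255.192.0


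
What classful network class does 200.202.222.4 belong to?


First octet: 200
Binary: 11001000
110xxxxx -> Class C (192-223)
Class C, default mask 255.255.255.0 (/24)


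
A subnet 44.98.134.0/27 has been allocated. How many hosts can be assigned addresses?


Host bits = 32 - 27 = 5
Total addresses = 2^5 = 32
Usable = total - 2 (network and broadcast)
Usable hosts: 30


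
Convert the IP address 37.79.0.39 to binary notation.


37 = 00100101
79 = 01001111
0 = 00000000
39 = 00100111
Binary: 00100101.01001111.00000000.00100111


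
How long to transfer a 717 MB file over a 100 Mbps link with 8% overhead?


Effective throughput = 100 * (1 - 8/100) = 92 Mbps
File size in Mb = 717 * 8 = 5736 Mb
Time = 5736 / 92
Time = 62.3478 seconds


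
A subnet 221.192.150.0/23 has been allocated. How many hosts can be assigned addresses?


Host bits = 32 - 23 = 9
Total addresses = 2^9 = 512
Usable = total - 2 (network and broadcast)
Usable hosts: 510


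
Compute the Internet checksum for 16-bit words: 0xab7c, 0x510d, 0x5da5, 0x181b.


Sum all words (with carry folding):
+ 0xab7c = 0xab7c
+ 0x510d = 0xfc89
+ 0x5da5 = 0x5a2f
+ 0x181b = 0x724a
One's complement: ~0x724a
Checksum = 0x8db5


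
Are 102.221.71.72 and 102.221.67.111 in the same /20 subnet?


Mask: 255.255.240.0
102.221.71.72 AND mask = 102.221.64.0
102.221.67.111 AND mask = 102.221.64.0
Yes, same subnet (102.221.64.0)


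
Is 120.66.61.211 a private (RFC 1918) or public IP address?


RFC 1918 private ranges:
  10.0.0.0/8 (10.0.0.0 - 10.255.255.255)
  172.16.0.0/12 (172.16.0.0 - 172.31.255.255)
  192.168.0.0/16 (192.168.0.0 - 192.168.255.255)
Public (not in any RFC 1918 range)


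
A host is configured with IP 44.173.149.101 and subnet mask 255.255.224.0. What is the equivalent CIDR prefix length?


Binary: 11111111.11111111.11100000.00000000
Count leading 1s
Prefix: /19


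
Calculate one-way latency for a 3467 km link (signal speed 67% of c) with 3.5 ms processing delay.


Speed = 0.67 * 3e5 km/s = 201000 km/s
Propagation delay = 3467 / 201000 = 0.0172 s = 17.2488 ms
Processing delay = 3.5 ms
Total one-way latency = 20.7488 ms


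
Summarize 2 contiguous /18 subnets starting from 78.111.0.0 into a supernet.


Original prefix: /18
Number of subnets: 2 = 2^1
New prefix = 18 - 1 = 17
Supernet: 78.111.0.0/17


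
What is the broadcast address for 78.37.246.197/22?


Network: 78.37.244.0/22
Host bits = 10
Set all host bits to 1:
Broadcast: 78.37.247.255


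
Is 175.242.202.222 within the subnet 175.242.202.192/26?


Subnet network: 175.242.202.192
Test IP AND mask: 175.242.202.192
Yes, 175.242.202.222 is in 175.242.202.192/26


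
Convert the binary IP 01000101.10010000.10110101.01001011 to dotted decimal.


01000101 = 69
10010000 = 144
10110101 = 181
01001011 = 75
IP: 69.144.181.75


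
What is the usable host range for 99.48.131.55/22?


Network: 99.48.128.0
Broadcast: 99.48.131.255
First usable = network + 1
Last usable = broadcast - 1
Range: 99.48.128.1 to 99.48.131.254


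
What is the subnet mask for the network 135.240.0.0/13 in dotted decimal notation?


/13 means 13 network bits, 19 host bits
Binary: 11111111111110000000000000000000
Mask: 255.248.0.0


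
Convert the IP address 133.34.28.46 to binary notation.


133 = 10000101
34 = 00100010
28 = 00011100
46 = 00101110
Binary: 10000101.00100010.00011100.00101110


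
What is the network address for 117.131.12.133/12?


IP:   01110101.10000011.00001100.10000101
Mask: 11111111.11110000.00000000.00000000
AND operation:
Net:  01110101.10000000.00000000.00000000
Network: 117.128.0.0/12


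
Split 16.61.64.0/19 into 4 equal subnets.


New prefix = 19 + 2 = 21
Each subnet has 2048 addresses
  16.61.64.0/21
  16.61.72.0/21
  16.61.80.0/21
  16.61.88.0/21
Subnets: 16.61.64.0/21, 16.61.72.0/21, 16.61.80.0/21, 16.61.88.0/21


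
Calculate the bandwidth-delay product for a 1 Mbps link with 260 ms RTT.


BDP = bandwidth * RTT
= 1 Mbps * 260 ms
= 1 * 1e6 * 260 / 1000 bits
= 260000 bits
= 32500 bytes
= 31.7383 KB
BDP = 260000 bits (32500 bytes)


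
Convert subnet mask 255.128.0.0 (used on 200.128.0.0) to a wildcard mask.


Subnet mask: 255.128.0.0
Wildcard = 255.255.255.255 - subnet mask
255 - 255 = 0
255 - 128 = 127
255 - 0 = 255
255 - 0 = 255
Wildcard: 0.127.255.255


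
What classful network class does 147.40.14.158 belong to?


First octet: 147
Binary: 10010011
10xxxxxx -> Class B (128-191)
Class B, default mask 255.255.0.0 (/16)


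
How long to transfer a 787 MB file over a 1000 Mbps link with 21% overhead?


Effective throughput = 1000 * (1 - 21/100) = 790 Mbps
File size in Mb = 787 * 8 = 6296 Mb
Time = 6296 / 790
Time = 7.9696 seconds


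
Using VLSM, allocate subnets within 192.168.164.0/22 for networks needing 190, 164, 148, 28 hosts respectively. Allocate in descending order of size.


190 hosts -> /24 (254 usable): 192.168.164.0/24
164 hosts -> /24 (254 usable): 192.168.165.0/24
148 hosts -> /24 (254 usable): 192.168.166.0/24
28 hosts -> /27 (30 usable): 192.168.167.0/27
Allocation: 192.168.164.0/24 (190 hosts, 254 usable); 192.168.165.0/24 (164 hosts, 254 usable); 192.168.166.0/24 (148 hosts, 254 usable); 192.168.167.0/27 (28 hosts, 30 usable)


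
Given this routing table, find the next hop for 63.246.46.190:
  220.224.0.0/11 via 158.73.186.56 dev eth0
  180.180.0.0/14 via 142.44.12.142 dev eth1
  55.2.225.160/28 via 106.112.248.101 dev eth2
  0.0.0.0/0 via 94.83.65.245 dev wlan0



Longest prefix match for 63.246.46.190:
  /11 220.224.0.0: no
  /14 180.180.0.0: no
  /28 55.2.225.160: no
  /0 0.0.0.0: MATCH
Selected: next-hop 94.83.65.245 via wlan0 (matched /0)


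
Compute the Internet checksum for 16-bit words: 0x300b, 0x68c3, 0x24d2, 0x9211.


Sum all words (with carry folding):
+ 0x300b = 0x300b
+ 0x68c3 = 0x98ce
+ 0x24d2 = 0xbda0
+ 0x9211 = 0x4fb2
One's complement: ~0x4fb2
Checksum = 0xb04d


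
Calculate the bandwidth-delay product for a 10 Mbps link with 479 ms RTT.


BDP = bandwidth * RTT
= 10 Mbps * 479 ms
= 10 * 1e6 * 479 / 1000 bits
= 4790000 bits
= 598750 bytes
= 584.7168 KB
BDP = 4790000 bits (598750 bytes)


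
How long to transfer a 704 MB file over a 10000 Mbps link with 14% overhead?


Effective throughput = 10000 * (1 - 14/100) = 8600 Mbps
File size in Mb = 704 * 8 = 5632 Mb
Time = 5632 / 8600
Time = 0.6549 seconds


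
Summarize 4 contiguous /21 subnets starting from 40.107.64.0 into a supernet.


Original prefix: /21
Number of subnets: 4 = 2^2
New prefix = 21 - 2 = 19
Supernet: 40.107.64.0/19


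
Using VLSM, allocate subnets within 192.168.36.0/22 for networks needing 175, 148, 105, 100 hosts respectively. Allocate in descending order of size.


175 hosts -> /24 (254 usable): 192.168.36.0/24
148 hosts -> /24 (254 usable): 192.168.37.0/24
105 hosts -> /25 (126 usable): 192.168.38.0/25
100 hosts -> /25 (126 usable): 192.168.38.128/25
Allocation: 192.168.36.0/24 (175 hosts, 254 usable); 192.168.37.0/24 (148 hosts, 254 usable); 192.168.38.0/25 (105 hosts, 126 usable); 192.168.38.128/25 (100 hosts, 126 usable)
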